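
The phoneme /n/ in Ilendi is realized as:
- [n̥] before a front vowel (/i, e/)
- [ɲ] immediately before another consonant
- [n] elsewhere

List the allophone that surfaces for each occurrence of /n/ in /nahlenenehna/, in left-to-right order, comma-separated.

[n], [n̥], [n̥], [n]

Occurrence 1 (position 1): no conditioning environment matches → elsewhere allophone [n].
Occurrence 2 (position 6): before a front vowel (/i, e/) → [n̥].
Occurrence 3 (position 8): before a front vowel (/i, e/) → [n̥].
Occurrence 4 (position 11): no conditioning environment matches → elsewhere allophone [n].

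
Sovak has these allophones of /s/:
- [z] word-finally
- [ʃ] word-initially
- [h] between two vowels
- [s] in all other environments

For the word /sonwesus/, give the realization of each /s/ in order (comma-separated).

Occurrence 1 (position 1): word-initially → [ʃ].
Occurrence 2 (position 6): between two vowels → [h].
Occurrence 3 (position 8): word-finally → [z].

[ʃ], [h], [z]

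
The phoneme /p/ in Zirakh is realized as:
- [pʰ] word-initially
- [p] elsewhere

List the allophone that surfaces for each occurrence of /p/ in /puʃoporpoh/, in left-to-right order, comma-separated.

[pʰ], [p], [p]

Occurrence 1 (position 1): word-initially → [pʰ].
Occurrence 2 (position 5): no conditioning environment matches → elsewhere allophone [p].
Occurrence 3 (position 8): no conditioning environment matches → elsewhere allophone [p].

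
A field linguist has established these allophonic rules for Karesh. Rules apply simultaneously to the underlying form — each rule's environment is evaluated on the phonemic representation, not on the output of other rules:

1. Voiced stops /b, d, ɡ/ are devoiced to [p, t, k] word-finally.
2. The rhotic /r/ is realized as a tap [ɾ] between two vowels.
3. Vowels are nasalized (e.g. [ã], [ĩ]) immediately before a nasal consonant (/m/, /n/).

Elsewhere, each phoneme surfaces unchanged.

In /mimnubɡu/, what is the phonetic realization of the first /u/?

/u/ — between /n/ and /b/; rule 3 does not apply here → [u].

[u]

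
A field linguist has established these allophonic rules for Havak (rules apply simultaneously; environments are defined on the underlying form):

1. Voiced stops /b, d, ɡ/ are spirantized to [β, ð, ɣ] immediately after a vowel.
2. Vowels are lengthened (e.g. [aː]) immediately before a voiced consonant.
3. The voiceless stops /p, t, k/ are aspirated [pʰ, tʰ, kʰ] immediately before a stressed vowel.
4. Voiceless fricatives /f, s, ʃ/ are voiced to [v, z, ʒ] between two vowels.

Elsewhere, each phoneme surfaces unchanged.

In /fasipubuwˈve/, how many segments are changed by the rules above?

4

Segments that undergo a rule: /s/ → [z] (rule 4); /u/ → [uː] (rule 2); /b/ → [β] (rule 1); /u/ → [uː] (rule 2).
All other segments surface unchanged.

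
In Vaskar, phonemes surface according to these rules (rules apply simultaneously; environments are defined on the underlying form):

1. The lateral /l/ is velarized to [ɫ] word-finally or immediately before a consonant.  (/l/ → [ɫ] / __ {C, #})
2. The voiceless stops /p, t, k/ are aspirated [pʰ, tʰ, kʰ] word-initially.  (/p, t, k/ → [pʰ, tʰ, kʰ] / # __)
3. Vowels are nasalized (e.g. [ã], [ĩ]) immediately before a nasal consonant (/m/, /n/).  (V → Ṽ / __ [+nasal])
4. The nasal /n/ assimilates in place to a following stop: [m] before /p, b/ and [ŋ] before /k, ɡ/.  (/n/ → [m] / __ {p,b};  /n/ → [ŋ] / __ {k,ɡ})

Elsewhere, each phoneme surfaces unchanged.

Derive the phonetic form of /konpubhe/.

/k/ (word-initial): word-initially, so rule 2 applies → [kʰ].
Rule 3 applies to /o/ (between /k/ and /n/: before a nasal consonant) → [õ].
Rule 4 applies to /n/ (between /o/ and /p/: before a labial or velar stop) → [m].
/p/ (between /n/ and /u/) is in the target of rule 2 but the environment (word-initially) is not met → [p].
/u/ (between /p/ and /b/): rule 3 targets it, but not before a nasal consonant → unchanged [u].
/b/ (between /u/ and /h/): no rule targets it → [b].
/h/ (between /b/ and /e/): no rule targets it → [h].
/e/ (word-final) is in the target of rule 3 but the environment (before a nasal consonant) is not met → [e].

[kʰõmpubhe]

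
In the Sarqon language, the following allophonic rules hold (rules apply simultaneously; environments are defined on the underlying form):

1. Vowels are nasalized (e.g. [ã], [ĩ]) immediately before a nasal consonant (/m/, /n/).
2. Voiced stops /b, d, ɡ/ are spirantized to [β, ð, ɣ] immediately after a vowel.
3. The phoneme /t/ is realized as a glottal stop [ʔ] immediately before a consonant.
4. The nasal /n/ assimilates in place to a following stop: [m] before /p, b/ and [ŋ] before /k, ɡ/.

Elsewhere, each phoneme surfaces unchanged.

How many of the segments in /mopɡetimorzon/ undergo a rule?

2

Segments that undergo a rule: /i/ → [ĩ] (rule 1); /o/ → [õ] (rule 1).
All other segments surface unchanged.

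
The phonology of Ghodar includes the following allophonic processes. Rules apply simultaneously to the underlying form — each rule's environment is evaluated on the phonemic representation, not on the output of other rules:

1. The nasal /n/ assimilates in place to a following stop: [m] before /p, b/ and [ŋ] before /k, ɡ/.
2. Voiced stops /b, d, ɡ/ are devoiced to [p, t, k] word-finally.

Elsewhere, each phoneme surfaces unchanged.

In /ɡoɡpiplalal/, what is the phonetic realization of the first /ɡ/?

[ɡ]

/ɡ/ — word-initial; rule 2 does not apply here → [ɡ].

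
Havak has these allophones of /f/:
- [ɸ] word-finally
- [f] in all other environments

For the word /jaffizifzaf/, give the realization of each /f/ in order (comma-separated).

Occurrence 1 (position 3): no conditioning environment matches → elsewhere allophone [f].
Occurrence 2 (position 4): no conditioning environment matches → elsewhere allophone [f].
Occurrence 3 (position 8): no conditioning environment matches → elsewhere allophone [f].
Occurrence 4 (position 11): word-finally → [ɸ].

[f], [f], [f], [ɸ]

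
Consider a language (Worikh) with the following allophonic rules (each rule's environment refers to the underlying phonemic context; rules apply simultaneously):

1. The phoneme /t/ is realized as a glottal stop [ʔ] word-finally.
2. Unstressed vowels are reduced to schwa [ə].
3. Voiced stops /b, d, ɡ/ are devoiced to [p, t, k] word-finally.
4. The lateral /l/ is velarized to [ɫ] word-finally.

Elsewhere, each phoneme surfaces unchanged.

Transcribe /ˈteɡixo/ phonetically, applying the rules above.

[ˈteɡəxə]

/t/ (word-initial) fails the environment for rule 1, so it stays [t].
/e/ (between /t/ and /ɡ/) fails the environment for rule 2, so it stays [e].
/ɡ/ — between /e/ and /i/; rule 3 does not apply here → [ɡ].
/i/ — between /ɡ/ and /x/, in an unstressed syllable — surfaces as [ə] (rule 2).
/x/ (between /i/ and /o/): no rule targets it → [x].
/o/ meets the environment for rule 2 (in an unstressed syllable) → [ə].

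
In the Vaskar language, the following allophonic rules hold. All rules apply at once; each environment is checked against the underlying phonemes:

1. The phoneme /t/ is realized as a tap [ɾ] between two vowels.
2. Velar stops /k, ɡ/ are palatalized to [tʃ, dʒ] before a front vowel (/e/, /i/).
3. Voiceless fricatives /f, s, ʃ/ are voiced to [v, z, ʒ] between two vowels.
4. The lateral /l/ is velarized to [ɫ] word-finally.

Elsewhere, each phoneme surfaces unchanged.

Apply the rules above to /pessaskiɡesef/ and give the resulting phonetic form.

[pessastʃidʒezef]

/p/ stays [p].
/e/ stays [e].
/s/ (between /e/ and /s/) fails the environment for rule 3, so it stays [s].
/s/ — between /s/ and /a/; rule 3 does not apply here → [s].
/a/ — not in any rule's target class → [a].
/s/ (between /a/ and /k/) is in the target of rule 3 but the environment (between two vowels) is not met → [s].
/k/ — between /s/ and /i/, before a front vowel — surfaces as [tʃ] (rule 2).
/i/ (between /k/ and /ɡ/): no rule targets it → [i].
/ɡ/ meets the environment for rule 2 (before a front vowel) → [dʒ].
/e/ (between /ɡ/ and /s/) is unaffected → [e].
/s/ meets the environment for rule 3 (between two vowels) → [z].
/e/ (between /s/ and /f/): no rule targets it → [e].
/f/ (word-final) is in the target of rule 3 but the environment (between two vowels) is not met → [f].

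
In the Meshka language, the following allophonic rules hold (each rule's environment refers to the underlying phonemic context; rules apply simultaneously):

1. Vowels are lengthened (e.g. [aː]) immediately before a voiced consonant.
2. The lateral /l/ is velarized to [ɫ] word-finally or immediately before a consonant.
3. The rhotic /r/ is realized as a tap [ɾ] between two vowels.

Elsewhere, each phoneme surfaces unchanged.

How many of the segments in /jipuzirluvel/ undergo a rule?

Segments that undergo a rule: /u/ → [uː] (rule 1); /i/ → [iː] (rule 1); /u/ → [uː] (rule 1); /e/ → [eː] (rule 1); /l/ → [ɫ] (rule 2).
All other segments surface unchanged.

5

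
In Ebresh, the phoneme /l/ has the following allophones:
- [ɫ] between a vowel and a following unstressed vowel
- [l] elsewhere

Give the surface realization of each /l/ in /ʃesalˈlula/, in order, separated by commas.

Occurrence 1 (position 5): no conditioning environment matches → elsewhere allophone [l].
Occurrence 2 (position 6): no conditioning environment matches → elsewhere allophone [l].
Occurrence 3 (position 8): between a vowel and a following unstressed vowel → [ɫ].

[l], [l], [ɫ]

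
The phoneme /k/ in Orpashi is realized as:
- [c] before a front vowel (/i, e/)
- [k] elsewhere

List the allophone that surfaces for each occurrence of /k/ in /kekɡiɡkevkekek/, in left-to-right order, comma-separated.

[c], [k], [c], [c], [c], [k]

Occurrence 1 (position 1): before a front vowel → [c].
Occurrence 2 (position 3): no conditioning environment matches → elsewhere allophone [k].
Occurrence 3 (position 7): before a front vowel → [c].
Occurrence 4 (position 10): before a front vowel → [c].
Occurrence 5 (position 12): before a front vowel → [c].
Occurrence 6 (position 14): no conditioning environment matches → elsewhere allophone [k].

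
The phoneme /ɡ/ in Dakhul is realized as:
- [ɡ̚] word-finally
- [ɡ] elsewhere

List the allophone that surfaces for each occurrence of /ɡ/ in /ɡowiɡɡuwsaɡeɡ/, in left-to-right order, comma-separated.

Occurrence 1 (position 1): no conditioning environment matches → elsewhere allophone [ɡ].
Occurrence 2 (position 5): no conditioning environment matches → elsewhere allophone [ɡ].
Occurrence 3 (position 6): no conditioning environment matches → elsewhere allophone [ɡ].
Occurrence 4 (position 11): no conditioning environment matches → elsewhere allophone [ɡ].
Occurrence 5 (position 13): word-finally → [ɡ̚].

[ɡ], [ɡ], [ɡ], [ɡ], [ɡ̚]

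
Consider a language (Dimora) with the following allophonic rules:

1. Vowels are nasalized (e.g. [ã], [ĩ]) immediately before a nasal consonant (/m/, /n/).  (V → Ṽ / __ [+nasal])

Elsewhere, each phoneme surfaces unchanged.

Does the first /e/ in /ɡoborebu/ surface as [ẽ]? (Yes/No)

No

/e/ — between /r/ and /b/; rule 1 does not apply here → [e].
The actual realization is [e], not [ẽ].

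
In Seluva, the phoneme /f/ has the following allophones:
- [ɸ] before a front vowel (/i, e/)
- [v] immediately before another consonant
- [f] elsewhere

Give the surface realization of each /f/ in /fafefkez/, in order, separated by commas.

[f], [ɸ], [v]

Occurrence 1 (position 1): no conditioning environment matches → elsewhere allophone [f].
Occurrence 2 (position 3): before a front vowel (/i, e/) → [ɸ].
Occurrence 3 (position 5): immediately before another consonant → [v].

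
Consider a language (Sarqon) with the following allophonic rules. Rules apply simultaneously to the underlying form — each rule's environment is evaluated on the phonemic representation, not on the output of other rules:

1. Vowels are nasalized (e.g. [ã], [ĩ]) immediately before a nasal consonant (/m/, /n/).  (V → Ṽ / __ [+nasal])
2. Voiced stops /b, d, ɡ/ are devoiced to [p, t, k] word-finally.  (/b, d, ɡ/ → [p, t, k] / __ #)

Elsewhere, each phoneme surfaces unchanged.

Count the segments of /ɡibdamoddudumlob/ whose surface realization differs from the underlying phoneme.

3

Segments that undergo a rule: /a/ → [ã] (rule 1); /u/ → [ũ] (rule 1); /b/ → [p] (rule 2).
All other segments surface unchanged.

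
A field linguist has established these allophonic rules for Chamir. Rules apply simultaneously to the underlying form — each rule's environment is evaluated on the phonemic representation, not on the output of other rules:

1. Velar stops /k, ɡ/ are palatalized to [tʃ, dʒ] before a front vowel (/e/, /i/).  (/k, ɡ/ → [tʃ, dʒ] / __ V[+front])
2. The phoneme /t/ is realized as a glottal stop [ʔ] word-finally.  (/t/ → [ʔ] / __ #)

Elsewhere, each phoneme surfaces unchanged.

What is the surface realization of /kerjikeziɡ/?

[tʃerjitʃeziɡ]

/k/ meets the environment for rule 1 (before a front vowel) → [tʃ].
/e/ (between /k/ and /r/) is unaffected → [e].
/r/ (between /e/ and /j/): no rule targets it → [r].
/j/ (between /r/ and /i/) is unaffected → [j].
/i/ — not in any rule's target class → [i].
/k/ meets the environment for rule 1 (before a front vowel) → [tʃ].
/e/ stays [e].
/z/ (between /e/ and /i/): no rule targets it → [z].
/i/ (between /z/ and /ɡ/): no rule targets it → [i].
/ɡ/ (word-final): rule 1 targets it, but not before a front vowel → unchanged [ɡ].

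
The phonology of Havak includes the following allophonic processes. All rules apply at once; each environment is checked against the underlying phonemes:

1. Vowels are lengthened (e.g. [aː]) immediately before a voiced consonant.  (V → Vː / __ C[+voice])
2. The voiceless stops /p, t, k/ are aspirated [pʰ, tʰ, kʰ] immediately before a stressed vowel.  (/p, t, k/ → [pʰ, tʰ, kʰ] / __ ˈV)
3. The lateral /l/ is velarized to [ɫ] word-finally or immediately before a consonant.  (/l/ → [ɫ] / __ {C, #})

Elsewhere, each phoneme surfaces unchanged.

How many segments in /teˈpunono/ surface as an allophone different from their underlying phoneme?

3

Segments that undergo a rule: /p/ → [pʰ] (rule 2); /u/ → [uː] (rule 1); /o/ → [oː] (rule 1).
All other segments surface unchanged.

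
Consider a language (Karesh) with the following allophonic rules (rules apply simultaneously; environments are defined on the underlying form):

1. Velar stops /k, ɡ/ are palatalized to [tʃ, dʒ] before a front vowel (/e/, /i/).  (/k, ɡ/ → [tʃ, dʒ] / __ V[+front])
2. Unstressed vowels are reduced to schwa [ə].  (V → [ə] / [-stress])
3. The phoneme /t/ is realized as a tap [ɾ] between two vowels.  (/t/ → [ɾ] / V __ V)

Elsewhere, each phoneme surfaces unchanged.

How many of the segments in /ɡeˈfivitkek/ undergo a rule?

5

Segments that undergo a rule: /ɡ/ → [dʒ] (rule 1); /e/ → [ə] (rule 2); /i/ → [ə] (rule 2); /k/ → [tʃ] (rule 1); /e/ → [ə] (rule 2).
All other segments surface unchanged.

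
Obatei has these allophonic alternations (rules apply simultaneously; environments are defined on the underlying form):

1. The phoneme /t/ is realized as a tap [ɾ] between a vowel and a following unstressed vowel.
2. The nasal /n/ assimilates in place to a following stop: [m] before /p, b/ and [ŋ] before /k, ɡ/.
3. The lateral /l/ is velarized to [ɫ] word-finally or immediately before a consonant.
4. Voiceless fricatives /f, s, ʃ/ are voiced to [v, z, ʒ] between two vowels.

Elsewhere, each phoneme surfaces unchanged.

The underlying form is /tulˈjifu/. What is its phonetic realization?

/t/ (word-initial) is in the target of rule 1 but the environment (between a vowel and a following unstressed vowel) is not met → [t].
/u/ (between /t/ and /l/) is unaffected → [u].
/l/ (between /u/ and /j/) occurs word-finally or immediately before a consonant → [ɫ] by rule 3.
/j/ (between /l/ and /i/) is unaffected → [j].
/i/ (between /j/ and /f/) is unaffected → [i].
/f/ — between /i/ and /u/, between two vowels — surfaces as [v] (rule 4).
/u/ — not in any rule's target class → [u].

[tuɫˈjivu]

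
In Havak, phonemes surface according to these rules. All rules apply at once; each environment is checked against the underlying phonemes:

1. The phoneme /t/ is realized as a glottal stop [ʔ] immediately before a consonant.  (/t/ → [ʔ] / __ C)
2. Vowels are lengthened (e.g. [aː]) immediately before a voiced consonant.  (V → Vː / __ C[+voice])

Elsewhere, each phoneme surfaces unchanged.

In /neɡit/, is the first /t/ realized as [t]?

Yes

/t/ — word-final; rule 1 does not apply here → [t].
The actual realization is [t], which matches [t].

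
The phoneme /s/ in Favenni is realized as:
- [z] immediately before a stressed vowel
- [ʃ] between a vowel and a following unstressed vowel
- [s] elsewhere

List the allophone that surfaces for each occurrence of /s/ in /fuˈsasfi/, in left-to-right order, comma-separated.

Occurrence 1 (position 3): immediately before a stressed vowel → [z].
Occurrence 2 (position 5): no conditioning environment matches → elsewhere allophone [s].

[z], [s]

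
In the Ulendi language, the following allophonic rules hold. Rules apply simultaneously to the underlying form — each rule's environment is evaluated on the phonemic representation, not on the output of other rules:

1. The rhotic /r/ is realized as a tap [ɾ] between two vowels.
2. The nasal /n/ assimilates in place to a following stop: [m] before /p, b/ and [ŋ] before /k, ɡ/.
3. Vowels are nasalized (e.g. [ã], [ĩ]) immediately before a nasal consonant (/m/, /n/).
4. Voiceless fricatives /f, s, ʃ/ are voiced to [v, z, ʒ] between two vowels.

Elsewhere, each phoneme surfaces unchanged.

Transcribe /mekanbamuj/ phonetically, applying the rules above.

[mekãmbãmuj]

/m/ (word-initial): no rule targets it → [m].
/e/ (between /m/ and /k/) fails the environment for rule 3, so it stays [e].
/k/ — not in any rule's target class → [k].
/a/ (between /k/ and /n/): before a nasal consonant, so rule 3 applies → [ã].
/n/ (between /a/ and /b/) occurs before a labial or velar stop → [m] by rule 2.
/b/ (between /n/ and /a/): no rule targets it → [b].
Rule 3 applies to /a/ (between /b/ and /m/: before a nasal consonant) → [ã].
/m/ (between /a/ and /u/): no rule targets it → [m].
/u/ (between /m/ and /j/): rule 3 targets it, but not before a nasal consonant → unchanged [u].
/j/ — not in any rule's target class → [j].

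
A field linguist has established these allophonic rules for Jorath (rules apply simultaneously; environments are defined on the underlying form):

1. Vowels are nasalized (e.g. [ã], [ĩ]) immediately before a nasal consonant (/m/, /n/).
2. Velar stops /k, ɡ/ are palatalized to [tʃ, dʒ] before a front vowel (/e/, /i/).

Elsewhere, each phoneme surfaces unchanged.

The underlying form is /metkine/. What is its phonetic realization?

/m/ (word-initial) is unaffected → [m].
/e/ — between /m/ and /t/; rule 1 does not apply here → [e].
/t/ — not in any rule's target class → [t].
/k/ — between /t/ and /i/, before a front vowel — surfaces as [tʃ] (rule 2).
/i/ (between /k/ and /n/): before a nasal consonant, so rule 1 applies → [ĩ].
/n/ (between /i/ and /e/) is unaffected → [n].
/e/ — word-final; rule 1 does not apply here → [e].

[mettʃĩne]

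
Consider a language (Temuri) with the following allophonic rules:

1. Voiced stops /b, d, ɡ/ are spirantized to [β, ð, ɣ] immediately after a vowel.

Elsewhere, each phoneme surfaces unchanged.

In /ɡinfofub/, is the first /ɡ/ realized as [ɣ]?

No

/ɡ/ (word-initial) is in the target of rule 1 but the environment (immediately after a vowel) is not met → [ɡ].
The actual realization is [ɡ], not [ɣ].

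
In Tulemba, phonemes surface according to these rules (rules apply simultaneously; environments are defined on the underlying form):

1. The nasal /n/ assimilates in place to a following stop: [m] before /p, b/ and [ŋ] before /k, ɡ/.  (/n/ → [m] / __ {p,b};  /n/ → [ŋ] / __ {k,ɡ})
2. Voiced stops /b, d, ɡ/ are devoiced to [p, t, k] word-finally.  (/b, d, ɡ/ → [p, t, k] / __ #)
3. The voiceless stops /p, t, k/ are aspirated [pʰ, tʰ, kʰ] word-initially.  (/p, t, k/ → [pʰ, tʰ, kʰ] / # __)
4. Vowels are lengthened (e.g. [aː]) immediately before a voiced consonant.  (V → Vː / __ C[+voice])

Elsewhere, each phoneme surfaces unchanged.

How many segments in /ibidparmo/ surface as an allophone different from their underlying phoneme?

Segments that undergo a rule: /i/ → [iː] (rule 4); /i/ → [iː] (rule 4); /a/ → [aː] (rule 4).
All other segments surface unchanged.

3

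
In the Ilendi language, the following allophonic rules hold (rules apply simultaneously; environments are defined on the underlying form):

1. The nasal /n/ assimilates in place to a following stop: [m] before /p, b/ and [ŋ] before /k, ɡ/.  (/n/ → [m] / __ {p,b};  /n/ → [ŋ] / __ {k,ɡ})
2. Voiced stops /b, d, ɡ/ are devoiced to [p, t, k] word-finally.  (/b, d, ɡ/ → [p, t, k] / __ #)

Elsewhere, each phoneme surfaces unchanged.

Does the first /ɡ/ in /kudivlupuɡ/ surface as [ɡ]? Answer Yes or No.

/ɡ/ — word-final, word-finally — surfaces as [k] (rule 2).
The actual realization is [k], not [ɡ].

No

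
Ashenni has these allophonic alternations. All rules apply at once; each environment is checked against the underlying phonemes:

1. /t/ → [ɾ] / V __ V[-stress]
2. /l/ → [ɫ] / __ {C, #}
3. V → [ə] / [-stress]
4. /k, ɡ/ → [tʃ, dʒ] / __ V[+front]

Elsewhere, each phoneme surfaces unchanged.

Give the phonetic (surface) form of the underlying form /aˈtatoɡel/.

[əˈtaɾədʒəɫ]

/a/ (word-initial): in an unstressed syllable, so rule 3 applies → [ə].
/t/ (between /a/ and /a/) fails the environment for rule 1, so it stays [t].
/a/ — between /t/ and /t/; rule 3 does not apply here → [a].
/t/ — between /a/ and /o/, between a vowel and a following unstressed vowel — surfaces as [ɾ] (rule 1).
/o/ (between /t/ and /ɡ/): in an unstressed syllable, so rule 3 applies → [ə].
/ɡ/ (between /o/ and /e/) occurs before a front vowel → [dʒ] by rule 4.
Rule 3 applies to /e/ (between /ɡ/ and /l/: in an unstressed syllable) → [ə].
Rule 2 applies to /l/ (word-final: word-finally or immediately before a consonant) → [ɫ].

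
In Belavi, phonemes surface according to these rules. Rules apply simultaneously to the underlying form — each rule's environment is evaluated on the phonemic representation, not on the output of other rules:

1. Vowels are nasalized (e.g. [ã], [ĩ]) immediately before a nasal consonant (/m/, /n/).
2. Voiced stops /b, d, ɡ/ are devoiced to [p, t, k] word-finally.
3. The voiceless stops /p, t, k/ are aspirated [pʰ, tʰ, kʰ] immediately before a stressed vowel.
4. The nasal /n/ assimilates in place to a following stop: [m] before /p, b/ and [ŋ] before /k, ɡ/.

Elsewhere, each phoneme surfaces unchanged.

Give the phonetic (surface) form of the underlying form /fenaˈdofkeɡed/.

[fẽnaˈdofkeɡet]

/f/ (word-initial) is unaffected → [f].
/e/ meets the environment for rule 1 (before a nasal consonant) → [ẽ].
/n/ (between /e/ and /a/): rule 4 targets it, but not before a labial or velar stop → unchanged [n].
/a/ (between /n/ and /d/) is in the target of rule 1 but the environment (before a nasal consonant) is not met → [a].
/d/ (between /a/ and /o/) is in the target of rule 2 but the environment (word-finally) is not met → [d].
/o/ (between /d/ and /f/) fails the environment for rule 1, so it stays [o].
/f/ (between /o/ and /k/) is unaffected → [f].
/k/ (between /f/ and /e/) fails the environment for rule 3, so it stays [k].
/e/ (between /k/ and /ɡ/) is in the target of rule 1 but the environment (before a nasal consonant) is not met → [e].
/ɡ/ — between /e/ and /e/; rule 2 does not apply here → [ɡ].
/e/ — between /ɡ/ and /d/; rule 1 does not apply here → [e].
/d/ — word-final, word-finally — surfaces as [t] (rule 2).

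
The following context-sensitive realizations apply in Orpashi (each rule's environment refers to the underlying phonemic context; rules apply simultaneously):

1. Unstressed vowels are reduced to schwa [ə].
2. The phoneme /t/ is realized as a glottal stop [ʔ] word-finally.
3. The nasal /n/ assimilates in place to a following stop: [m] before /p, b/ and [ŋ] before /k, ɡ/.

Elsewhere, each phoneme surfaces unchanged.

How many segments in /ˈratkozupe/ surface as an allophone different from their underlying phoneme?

Segments that undergo a rule: /o/ → [ə] (rule 1); /u/ → [ə] (rule 1); /e/ → [ə] (rule 1).
All other segments surface unchanged.

3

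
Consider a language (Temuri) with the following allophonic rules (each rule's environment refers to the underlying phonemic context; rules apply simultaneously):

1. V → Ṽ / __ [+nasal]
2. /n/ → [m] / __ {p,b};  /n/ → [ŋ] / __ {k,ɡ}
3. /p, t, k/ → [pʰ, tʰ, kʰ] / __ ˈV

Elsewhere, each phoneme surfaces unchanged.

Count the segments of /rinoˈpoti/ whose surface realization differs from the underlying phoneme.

Segments that undergo a rule: /i/ → [ĩ] (rule 1); /p/ → [pʰ] (rule 3).
All other segments surface unchanged.

2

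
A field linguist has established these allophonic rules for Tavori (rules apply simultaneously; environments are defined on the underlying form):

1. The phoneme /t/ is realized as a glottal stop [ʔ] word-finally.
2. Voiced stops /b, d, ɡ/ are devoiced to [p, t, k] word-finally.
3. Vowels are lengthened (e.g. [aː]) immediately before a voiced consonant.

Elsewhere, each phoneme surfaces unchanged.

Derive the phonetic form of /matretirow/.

/m/ stays [m].
/a/ (between /m/ and /t/): rule 3 targets it, but not before a voiced consonant → unchanged [a].
/t/ (between /a/ and /r/) fails the environment for rule 1, so it stays [t].
/r/ (between /t/ and /e/): no rule targets it → [r].
/e/ (between /r/ and /t/) is in the target of rule 3 but the environment (before a voiced consonant) is not met → [e].
/t/ (between /e/ and /i/) fails the environment for rule 1, so it stays [t].
/i/ (between /t/ and /r/) occurs before a voiced consonant → [iː] by rule 3.
/r/ stays [r].
Rule 3 applies to /o/ (between /r/ and /w/: before a voiced consonant) → [oː].
/w/ stays [w].

[matretiːroːw]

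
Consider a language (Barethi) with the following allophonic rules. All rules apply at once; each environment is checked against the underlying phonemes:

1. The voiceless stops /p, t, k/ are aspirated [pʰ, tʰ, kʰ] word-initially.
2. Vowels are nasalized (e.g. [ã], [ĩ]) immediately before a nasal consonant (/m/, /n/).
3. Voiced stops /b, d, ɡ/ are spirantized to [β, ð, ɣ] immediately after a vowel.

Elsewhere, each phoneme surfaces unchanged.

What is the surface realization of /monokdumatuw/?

/m/ — not in any rule's target class → [m].
/o/ (between /m/ and /n/): before a nasal consonant, so rule 2 applies → [õ].
/n/ (between /o/ and /o/): no rule targets it → [n].
/o/ (between /n/ and /k/) fails the environment for rule 2, so it stays [o].
/k/ (between /o/ and /d/) fails the environment for rule 1, so it stays [k].
/d/ (between /k/ and /u/) fails the environment for rule 3, so it stays [d].
/u/ (between /d/ and /m/): before a nasal consonant, so rule 2 applies → [ũ].
/m/ (between /u/ and /a/) is unaffected → [m].
/a/ — between /m/ and /t/; rule 2 does not apply here → [a].
/t/ (between /a/ and /u/) fails the environment for rule 1, so it stays [t].
/u/ (between /t/ and /w/) fails the environment for rule 2, so it stays [u].
/w/ stays [w].

[mõnokdũmatuw]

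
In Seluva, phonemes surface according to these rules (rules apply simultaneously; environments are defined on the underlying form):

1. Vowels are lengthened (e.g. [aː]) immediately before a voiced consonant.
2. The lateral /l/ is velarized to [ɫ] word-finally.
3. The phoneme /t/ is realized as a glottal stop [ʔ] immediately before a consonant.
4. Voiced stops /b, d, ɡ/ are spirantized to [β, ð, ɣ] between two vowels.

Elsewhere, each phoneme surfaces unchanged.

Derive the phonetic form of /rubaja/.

/r/ (word-initial) is unaffected → [r].
Rule 1 applies to /u/ (between /r/ and /b/: before a voiced consonant) → [uː].
/b/ (between /u/ and /a/) occurs between two vowels → [β] by rule 4.
/a/ (between /b/ and /j/) occurs before a voiced consonant → [aː] by rule 1.
/j/ (between /a/ and /a/): no rule targets it → [j].
/a/ (word-final): rule 1 targets it, but not before a voiced consonant → unchanged [a].

[ruːβaːja]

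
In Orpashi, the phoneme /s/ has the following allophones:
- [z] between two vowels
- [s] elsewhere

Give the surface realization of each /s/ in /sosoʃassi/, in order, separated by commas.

[s], [z], [s], [s]

Occurrence 1 (position 1): no conditioning environment matches → elsewhere allophone [s].
Occurrence 2 (position 3): between two vowels → [z].
Occurrence 3 (position 7): no conditioning environment matches → elsewhere allophone [s].
Occurrence 4 (position 8): no conditioning environment matches → elsewhere allophone [s].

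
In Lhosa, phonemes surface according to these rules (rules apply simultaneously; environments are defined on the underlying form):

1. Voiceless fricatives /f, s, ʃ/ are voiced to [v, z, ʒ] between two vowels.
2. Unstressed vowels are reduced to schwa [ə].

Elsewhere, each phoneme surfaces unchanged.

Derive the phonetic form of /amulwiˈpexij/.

[əməlwəˈpexəj]

/a/ meets the environment for rule 2 (in an unstressed syllable) → [ə].
/m/ (between /a/ and /u/) is unaffected → [m].
/u/ — between /m/ and /l/, in an unstressed syllable — surfaces as [ə] (rule 2).
/l/ — not in any rule's target class → [l].
/w/ (between /l/ and /i/) is unaffected → [w].
Rule 2 applies to /i/ (between /w/ and /p/: in an unstressed syllable) → [ə].
/p/ (between /i/ and /e/) is unaffected → [p].
/e/ (between /p/ and /x/) fails the environment for rule 2, so it stays [e].
/x/ — not in any rule's target class → [x].
Rule 2 applies to /i/ (between /x/ and /j/: in an unstressed syllable) → [ə].
/j/ stays [j].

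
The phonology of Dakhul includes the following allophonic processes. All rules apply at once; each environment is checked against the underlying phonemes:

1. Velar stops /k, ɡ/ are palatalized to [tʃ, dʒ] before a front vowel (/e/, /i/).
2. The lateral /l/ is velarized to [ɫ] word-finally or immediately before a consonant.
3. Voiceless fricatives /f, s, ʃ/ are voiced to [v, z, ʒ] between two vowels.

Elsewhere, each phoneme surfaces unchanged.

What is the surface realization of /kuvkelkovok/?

/k/ (word-initial): rule 1 targets it, but not before a front vowel → unchanged [k].
/u/ (between /k/ and /v/): no rule targets it → [u].
/v/ stays [v].
Rule 1 applies to /k/ (between /v/ and /e/: before a front vowel) → [tʃ].
/e/ (between /k/ and /l/) is unaffected → [e].
/l/ (between /e/ and /k/): word-finally or immediately before a consonant, so rule 2 applies → [ɫ].
/k/ — between /l/ and /o/; rule 1 does not apply here → [k].
/o/ stays [o].
/v/ (between /o/ and /o/) is unaffected → [v].
/o/ (between /v/ and /k/): no rule targets it → [o].
/k/ (word-final) fails the environment for rule 1, so it stays [k].

[kuvtʃeɫkovok]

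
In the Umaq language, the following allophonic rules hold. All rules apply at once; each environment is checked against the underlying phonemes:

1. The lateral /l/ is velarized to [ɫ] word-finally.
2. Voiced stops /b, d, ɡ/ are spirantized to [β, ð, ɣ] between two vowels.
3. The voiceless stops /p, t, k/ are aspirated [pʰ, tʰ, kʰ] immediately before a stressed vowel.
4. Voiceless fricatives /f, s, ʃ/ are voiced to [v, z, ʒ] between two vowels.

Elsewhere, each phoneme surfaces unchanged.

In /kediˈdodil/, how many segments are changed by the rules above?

Segments that undergo a rule: /d/ → [ð] (rule 2); /d/ → [ð] (rule 2); /d/ → [ð] (rule 2); /l/ → [ɫ] (rule 1).
All other segments surface unchanged.

4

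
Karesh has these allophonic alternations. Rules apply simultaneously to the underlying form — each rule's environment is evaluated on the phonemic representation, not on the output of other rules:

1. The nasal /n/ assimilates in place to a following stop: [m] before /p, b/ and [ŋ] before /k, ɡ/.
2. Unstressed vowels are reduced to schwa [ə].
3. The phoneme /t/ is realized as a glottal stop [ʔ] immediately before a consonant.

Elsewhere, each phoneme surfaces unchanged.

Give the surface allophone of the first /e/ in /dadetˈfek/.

Rule 2 applies to /e/ (between /d/ and /t/: in an unstressed syllable) → [ə].

[ə]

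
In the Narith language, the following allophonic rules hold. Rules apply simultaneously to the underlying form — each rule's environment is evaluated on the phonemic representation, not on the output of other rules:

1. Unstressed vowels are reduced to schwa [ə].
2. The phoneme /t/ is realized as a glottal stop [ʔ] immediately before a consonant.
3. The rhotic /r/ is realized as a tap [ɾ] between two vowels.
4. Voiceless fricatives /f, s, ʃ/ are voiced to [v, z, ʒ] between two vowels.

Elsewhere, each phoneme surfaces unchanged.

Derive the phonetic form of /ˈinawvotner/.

/i/ — word-initial; rule 1 does not apply here → [i].
Rule 1 applies to /a/ (between /n/ and /w/: in an unstressed syllable) → [ə].
/o/ — between /v/ and /t/, in an unstressed syllable — surfaces as [ə] (rule 1).
/t/ meets the environment for rule 2 (immediately before a consonant) → [ʔ].
Rule 1 applies to /e/ (between /n/ and /r/: in an unstressed syllable) → [ə].
/r/ — word-final; rule 3 does not apply here → [r].

[ˈinəwvəʔnər]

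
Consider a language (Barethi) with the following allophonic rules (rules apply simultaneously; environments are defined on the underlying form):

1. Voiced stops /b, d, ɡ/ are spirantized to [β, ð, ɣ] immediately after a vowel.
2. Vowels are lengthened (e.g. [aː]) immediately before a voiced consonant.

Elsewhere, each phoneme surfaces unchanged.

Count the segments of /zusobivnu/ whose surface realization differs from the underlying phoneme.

Segments that undergo a rule: /o/ → [oː] (rule 2); /b/ → [β] (rule 1); /i/ → [iː] (rule 2).
All other segments surface unchanged.

3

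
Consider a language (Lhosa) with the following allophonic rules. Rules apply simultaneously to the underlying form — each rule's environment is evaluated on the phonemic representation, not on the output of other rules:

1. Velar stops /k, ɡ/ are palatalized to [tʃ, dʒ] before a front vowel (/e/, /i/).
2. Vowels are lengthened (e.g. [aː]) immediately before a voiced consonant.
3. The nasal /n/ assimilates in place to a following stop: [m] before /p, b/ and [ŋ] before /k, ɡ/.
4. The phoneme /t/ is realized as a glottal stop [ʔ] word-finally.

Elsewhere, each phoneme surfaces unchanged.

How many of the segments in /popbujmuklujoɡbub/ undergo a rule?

Segments that undergo a rule: /u/ → [uː] (rule 2); /u/ → [uː] (rule 2); /o/ → [oː] (rule 2); /u/ → [uː] (rule 2).
All other segments surface unchanged.

4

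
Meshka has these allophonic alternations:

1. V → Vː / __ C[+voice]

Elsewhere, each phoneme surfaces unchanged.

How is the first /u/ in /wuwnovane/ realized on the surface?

/u/ (between /w/ and /w/) occurs before a voiced consonant → [uː] by rule 1.

[uː]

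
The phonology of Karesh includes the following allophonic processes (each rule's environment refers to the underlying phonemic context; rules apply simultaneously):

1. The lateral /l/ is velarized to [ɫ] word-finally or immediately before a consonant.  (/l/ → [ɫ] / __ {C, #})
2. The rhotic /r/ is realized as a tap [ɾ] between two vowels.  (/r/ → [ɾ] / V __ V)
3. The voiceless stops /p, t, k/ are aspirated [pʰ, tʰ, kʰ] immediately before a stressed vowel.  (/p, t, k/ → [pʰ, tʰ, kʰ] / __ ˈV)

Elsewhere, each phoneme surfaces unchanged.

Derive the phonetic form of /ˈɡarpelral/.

/ɡ/ (word-initial) is unaffected → [ɡ].
/a/ (between /ɡ/ and /r/): no rule targets it → [a].
/r/ (between /a/ and /p/): rule 2 targets it, but not between two vowels → unchanged [r].
/p/ — between /r/ and /e/; rule 3 does not apply here → [p].
/e/ stays [e].
/l/ meets the environment for rule 1 (word-finally or immediately before a consonant) → [ɫ].
/r/ — between /l/ and /a/; rule 2 does not apply here → [r].
/a/ stays [a].
/l/ (word-final) occurs word-finally or immediately before a consonant → [ɫ] by rule 1.

[ˈɡarpeɫraɫ]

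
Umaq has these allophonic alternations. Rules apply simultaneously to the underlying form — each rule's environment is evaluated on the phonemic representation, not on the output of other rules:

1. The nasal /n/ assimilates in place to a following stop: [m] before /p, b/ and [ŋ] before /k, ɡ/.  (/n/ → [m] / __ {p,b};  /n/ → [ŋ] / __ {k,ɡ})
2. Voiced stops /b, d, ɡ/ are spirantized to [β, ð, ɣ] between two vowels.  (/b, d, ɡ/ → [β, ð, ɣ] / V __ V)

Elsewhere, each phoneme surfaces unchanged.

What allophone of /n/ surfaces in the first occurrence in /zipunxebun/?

/n/ (between /u/ and /x/): rule 1 targets it, but not before a labial or velar stop → unchanged [n].

[n]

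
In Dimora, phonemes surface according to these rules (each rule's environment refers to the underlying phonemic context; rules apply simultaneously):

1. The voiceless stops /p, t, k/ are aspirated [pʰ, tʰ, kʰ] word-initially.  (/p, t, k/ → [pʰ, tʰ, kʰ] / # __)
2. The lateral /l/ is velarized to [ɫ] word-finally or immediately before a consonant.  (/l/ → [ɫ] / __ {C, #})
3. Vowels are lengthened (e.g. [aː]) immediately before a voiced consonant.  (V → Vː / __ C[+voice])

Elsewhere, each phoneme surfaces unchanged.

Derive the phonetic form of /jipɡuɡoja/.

/i/ (between /j/ and /p/) fails the environment for rule 3, so it stays [i].
/p/ (between /i/ and /ɡ/): rule 1 targets it, but not word-initially → unchanged [p].
/u/ (between /ɡ/ and /ɡ/) occurs before a voiced consonant → [uː] by rule 3.
/o/ (between /ɡ/ and /j/): before a voiced consonant, so rule 3 applies → [oː].
/a/ — word-final; rule 3 does not apply here → [a].

[jipɡuːɡoːja]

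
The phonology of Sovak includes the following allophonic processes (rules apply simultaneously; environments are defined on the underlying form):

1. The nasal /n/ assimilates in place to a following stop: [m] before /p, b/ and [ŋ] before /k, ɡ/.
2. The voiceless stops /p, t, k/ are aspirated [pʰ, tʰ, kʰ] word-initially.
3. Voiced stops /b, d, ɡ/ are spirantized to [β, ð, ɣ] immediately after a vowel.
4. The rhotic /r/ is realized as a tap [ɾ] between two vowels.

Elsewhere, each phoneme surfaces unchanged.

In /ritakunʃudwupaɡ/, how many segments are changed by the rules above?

Segments that undergo a rule: /d/ → [ð] (rule 3); /ɡ/ → [ɣ] (rule 3).
All other segments surface unchanged.

2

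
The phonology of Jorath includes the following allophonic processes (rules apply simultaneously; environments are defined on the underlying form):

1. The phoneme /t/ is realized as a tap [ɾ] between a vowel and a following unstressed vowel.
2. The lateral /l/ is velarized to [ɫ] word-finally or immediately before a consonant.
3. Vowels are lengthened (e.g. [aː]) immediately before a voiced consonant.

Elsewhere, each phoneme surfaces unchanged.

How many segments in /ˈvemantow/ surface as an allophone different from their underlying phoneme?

3

Segments that undergo a rule: /e/ → [eː] (rule 3); /a/ → [aː] (rule 3); /o/ → [oː] (rule 3).
All other segments surface unchanged.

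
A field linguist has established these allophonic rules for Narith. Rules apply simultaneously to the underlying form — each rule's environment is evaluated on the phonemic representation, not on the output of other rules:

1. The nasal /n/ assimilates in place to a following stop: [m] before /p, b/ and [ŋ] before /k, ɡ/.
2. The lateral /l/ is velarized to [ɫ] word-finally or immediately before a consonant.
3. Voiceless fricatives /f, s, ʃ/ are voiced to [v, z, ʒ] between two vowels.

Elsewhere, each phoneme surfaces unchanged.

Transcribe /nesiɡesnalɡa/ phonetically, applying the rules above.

[neziɡesnaɫɡa]

/n/ — word-initial; rule 1 does not apply here → [n].
/s/ meets the environment for rule 3 (between two vowels) → [z].
/s/ (between /e/ and /n/) fails the environment for rule 3, so it stays [s].
/n/ (between /s/ and /a/): rule 1 targets it, but not before a labial or velar stop → unchanged [n].
/l/ (between /a/ and /ɡ/): word-finally or immediately before a consonant, so rule 2 applies → [ɫ].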